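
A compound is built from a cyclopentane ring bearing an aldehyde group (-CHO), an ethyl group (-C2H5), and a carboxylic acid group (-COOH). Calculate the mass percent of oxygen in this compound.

28.20%

Atom tally by fragment:
  cyclopentane ring core → C:5 H:10
  (− 3 ring H displaced by substituents)
  + CHO → C:1 H:1 O:1
  + C2H5 → C:2 H:5
  + COOH → C:1 H:1 O:2
Element totals:
  C: 9
  H: 14
  O: 3
Molecular formula: C9H14O3.
Molar mass = 170.208 g/mol.
Mass from O: 3 × 15.999 = 47.997 g/mol.
%O = 47.997 / 170.208 × 100 = 28.20%.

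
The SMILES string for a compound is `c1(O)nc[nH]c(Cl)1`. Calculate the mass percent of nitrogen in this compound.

23.64%

Atom tally by fragment:
  imidazole ring core → C:3 H:4 N:2
  (− 2 ring H displaced by substituents)
  + OH → O:1 H:1
  + Cl → Cl:1
Element totals:
  C: 3
  H: 3
  Cl: 1
  N: 2
  O: 1
Molecular formula: C3H3ClN2O.
Molar mass = 118.520 g/mol.
Mass from N: 2 × 14.007 = 28.014 g/mol.
%N = 28.014 / 118.520 × 100 = 23.64%.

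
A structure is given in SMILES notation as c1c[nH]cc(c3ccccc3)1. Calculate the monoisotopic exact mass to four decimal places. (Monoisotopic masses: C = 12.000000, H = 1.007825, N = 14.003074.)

Atom tally by fragment:
  pyrrole ring core → C:4 H:5 N:1
  (− 1 ring H displaced by substituents)
  + C6H5 → C:6 H:5
Element totals:
  C: 10
  H: 9
  N: 1
Molecular formula: C10H9N.
  M = 10(12.0) + 9(1.007825) + 14.003074
    = 120.000000 + 9.070425 + 14.003074 = 143.073499

143.0735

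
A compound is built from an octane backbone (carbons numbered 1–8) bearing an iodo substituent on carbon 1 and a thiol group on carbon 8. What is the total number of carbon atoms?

Atom tally by fragment:
  ICH2 → C:1 H:2 I:1
  CH2 → C:1 H:2
  CH2 → C:1 H:2
  CH2 → C:1 H:2
  CH2 → C:1 H:2
  CH2 → C:1 H:2
  CH2 → C:1 H:2
  CH2SH → C:1 H:3 S:1
Element totals:
  C: 8
  H: 17
  I: 1
  S: 1

8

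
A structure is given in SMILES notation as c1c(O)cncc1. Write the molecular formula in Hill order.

C5H5NO

Atom tally by fragment:
  pyridine ring core → C:5 H:5 N:1
  (− 1 ring H displaced by substituents)
  + OH → O:1 H:1
Element totals:
  C: 5
  H: 5
  N: 1
  O: 1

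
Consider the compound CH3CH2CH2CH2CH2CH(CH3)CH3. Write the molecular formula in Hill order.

C8H18

Element totals:
  C: 8
  H: 18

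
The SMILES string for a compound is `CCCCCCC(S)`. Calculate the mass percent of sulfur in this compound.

Atom tally by fragment:
  CH3 → C:1 H:3
  CH2 → C:1 H:2
  CH2 → C:1 H:2
  CH2 → C:1 H:2
  CH2 → C:1 H:2
  CH2 → C:1 H:2
  CH2SH → C:1 H:3 S:1
Element totals:
  C: 7
  H: 16
  S: 1
Molecular formula: C7H16S.
Molar mass = 132.265 g/mol.
Mass from S: 1 × 32.06 = 32.060 g/mol.
%S = 32.060 / 132.265 × 100 = 24.24%.

24.24%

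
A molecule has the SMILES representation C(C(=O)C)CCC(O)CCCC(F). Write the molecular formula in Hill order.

Atom tally by fragment:
  CH3COCH2 → C:3 H:5 O:1
  CH2 → C:1 H:2
  CH2 → C:1 H:2
  CH(OH) → C:1 H:2 O:1
  CH2 → C:1 H:2
  CH2 → C:1 H:2
  CH2 → C:1 H:2
  CH2F → C:1 H:2 F:1
Element totals:
  C: 10
  H: 19
  F: 1
  O: 2

C10H19FO2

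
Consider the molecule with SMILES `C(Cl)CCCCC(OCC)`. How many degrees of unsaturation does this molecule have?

Atom tally by fragment:
  ClCH2 → C:1 H:2 Cl:1
  CH2 → C:1 H:2
  CH2 → C:1 H:2
  CH2 → C:1 H:2
  CH2 → C:1 H:2
  CH2OC2H5 → C:3 H:7 O:1
Element totals:
  C: 8
  H: 17
  Cl: 1
  O: 1
Molecular formula: C8H17ClO.
DoU = (2C + 2 + N − H − X) / 2 = (2·8 + 2 + 0 − 17 − 1) / 2 = 0.

0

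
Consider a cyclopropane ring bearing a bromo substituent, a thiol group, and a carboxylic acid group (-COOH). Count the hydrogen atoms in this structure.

5

Atom tally by fragment:
  cyclopropane ring core → C:3 H:6
  (− 3 ring H displaced by substituents)
  + Br → Br:1
  + SH → S:1 H:1
  + COOH → C:1 H:1 O:2
Element totals:
  C: 4
  H: 5
  Br: 1
  O: 2
  S: 1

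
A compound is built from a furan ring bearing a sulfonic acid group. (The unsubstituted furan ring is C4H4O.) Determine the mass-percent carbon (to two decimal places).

Atom tally by fragment:
  furan ring core → C:4 H:4 O:1
  (− 1 ring H displaced by substituents)
  + SO3H → S:1 O:3 H:1
Element totals:
  C: 4
  H: 4
  O: 4
  S: 1
Molecular formula: C4H4O4S.
Molar mass = 148.132 g/mol.
Mass from C: 4 × 12.011 = 48.044 g/mol.
%C = 48.044 / 148.132 × 100 = 32.43%.

32.43%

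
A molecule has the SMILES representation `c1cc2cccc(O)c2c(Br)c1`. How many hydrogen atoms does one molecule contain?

7

Atom tally by fragment:
  naphthalene ring system core → C:10 H:8
  (− 2 ring H displaced by substituents)
  + OH → O:1 H:1
  + Br → Br:1
Element totals:
  C: 10
  H: 7
  Br: 1
  O: 1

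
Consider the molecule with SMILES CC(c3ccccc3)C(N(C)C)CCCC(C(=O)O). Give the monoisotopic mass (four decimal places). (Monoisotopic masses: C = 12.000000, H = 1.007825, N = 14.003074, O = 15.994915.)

Atom tally by fragment:
  CH3 → C:1 H:3
  CH(C6H5) → C:7 H:6
  CH(N(CH3)2) → C:3 H:7 N:1
  CH2 → C:1 H:2
  CH2 → C:1 H:2
  CH2 → C:1 H:2
  CH2COOH → C:2 H:3 O:2
Element totals:
  C: 16
  H: 25
  N: 1
  O: 2
Molecular formula: C16H25NO2.
  M = 16(12.0) + 25(1.007825) + 14.003074 + 2(15.994915)
    = 192.000000 + 25.195625 + 14.003074 + 31.989830 = 263.188529

263.1885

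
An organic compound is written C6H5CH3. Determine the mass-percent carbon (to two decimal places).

Element totals:
  C: 7
  H: 8
Molecular formula: C7H8.
Molar mass = 92.141 g/mol.
Mass from C: 7 × 12.011 = 84.077 g/mol.
%C = 84.077 / 92.141 × 100 = 91.25%.

91.25%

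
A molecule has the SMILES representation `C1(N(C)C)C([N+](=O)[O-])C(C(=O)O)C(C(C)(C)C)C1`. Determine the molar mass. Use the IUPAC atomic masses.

Atom tally by fragment:
  cyclopentane ring core → C:5 H:10
  (− 4 ring H displaced by substituents)
  + N(CH3)2 → N:1 C:2 H:6
  + NO2 → N:1 O:2
  + COOH → C:1 H:1 O:2
  + C(CH3)3 → C:4 H:9
Element totals:
  C: 12
  H: 22
  N: 2
  O: 4
Molecular formula: C12H22N2O4.
  M = 12(12.011) + 22(1.008) + 2(14.007) + 4(15.999)
    = 144.132 + 22.176 + 28.014 + 63.996 = 258.318

258.32 g/mol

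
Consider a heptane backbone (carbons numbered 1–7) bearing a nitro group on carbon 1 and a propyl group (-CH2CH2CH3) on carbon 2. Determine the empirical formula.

Atom tally by fragment:
  O2NCH2 → C:1 H:2 N:1 O:2
  CH(CH2CH2CH3) → C:4 H:8
  CH2 → C:1 H:2
  CH2 → C:1 H:2
  CH2 → C:1 H:2
  CH2 → C:1 H:2
  CH3 → C:1 H:3
Element totals:
  C: 10
  H: 21
  N: 1
  O: 2
Molecular formula: C10H21NO2.
gcd of subscripts (10, 21, 1, 2) = 1, so the empirical formula equals the molecular formula.

C10H21NO2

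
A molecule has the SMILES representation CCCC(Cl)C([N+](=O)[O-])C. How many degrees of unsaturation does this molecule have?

Atom tally by fragment:
  CH3 → C:1 H:3
  CH2 → C:1 H:2
  CH2 → C:1 H:2
  CH(Cl) → C:1 H:1 Cl:1
  CH(NO2) → C:1 H:1 N:1 O:2
  CH3 → C:1 H:3
Element totals:
  C: 6
  H: 12
  Cl: 1
  N: 1
  O: 2
Molecular formula: C6H12ClNO2.
DoU = (2C + 2 + N − H − X) / 2 = (2·6 + 2 + 1 − 12 − 1) / 2 = 1.

1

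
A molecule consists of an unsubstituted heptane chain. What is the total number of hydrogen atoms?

Atom tally by fragment:
  CH3 → C:1 H:3
  CH2 → C:1 H:2
  CH2 → C:1 H:2
  CH2 → C:1 H:2
  CH2 → C:1 H:2
  CH2 → C:1 H:2
  CH3 → C:1 H:3
Element totals:
  C: 7
  H: 16

16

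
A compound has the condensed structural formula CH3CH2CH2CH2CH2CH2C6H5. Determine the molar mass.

162.28 g/mol

Atom tally by fragment:
  CH3 → C:1 H:3
  CH2 → C:1 H:2
  CH2 → C:1 H:2
  CH2 → C:1 H:2
  CH2 → C:1 H:2
  CH2C6H5 → C:7 H:7
Element totals:
  C: 12
  H: 18
Molecular formula: C12H18.
  M = 12(12.011) + 18(1.008)
    = 144.132 + 18.144 = 162.276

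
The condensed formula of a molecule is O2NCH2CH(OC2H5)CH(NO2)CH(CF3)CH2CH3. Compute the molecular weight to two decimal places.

Element totals:
  C: 9
  H: 15
  F: 3
  N: 2
  O: 5
Molecular formula: C9H15F3N2O5.
  M = 9(12.011) + 15(1.008) + 3(18.998) + 2(14.007) + 5(15.999)
    = 108.099 + 15.120 + 56.994 + 28.014 + 79.995 = 288.222

288.22 g/mol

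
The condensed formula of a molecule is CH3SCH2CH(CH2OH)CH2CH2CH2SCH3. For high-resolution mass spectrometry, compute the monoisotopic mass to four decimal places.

Atom tally by fragment:
  CH3SCH2 → C:2 H:5 S:1
  CH(CH2OH) → C:2 H:4 O:1
  CH2 → C:1 H:2
  CH2 → C:1 H:2
  CH2SCH3 → C:2 H:5 S:1
Element totals:
  C: 8
  H: 18
  O: 1
  S: 2
Molecular formula: C8H18OS2.
  M = 8(12.0) + 18(1.007825) + 15.994915 + 2(31.972071)
    = 96.000000 + 18.140850 + 15.994915 + 63.944142 = 194.079907

194.0799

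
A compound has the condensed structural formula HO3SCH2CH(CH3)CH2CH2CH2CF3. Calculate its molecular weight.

234.23 g/mol

Atom tally by fragment:
  HO3SCH2 → C:1 H:3 S:1 O:3
  CH(CH3) → C:2 H:4
  CH2 → C:1 H:2
  CH2 → C:1 H:2
  CH2CF3 → C:2 H:2 F:3
Element totals:
  C: 7
  H: 13
  F: 3
  O: 3
  S: 1
Molecular formula: C7H13F3O3S.
  M = 7(12.011) + 13(1.008) + 3(18.998) + 3(15.999) + 32.06
    = 84.077 + 13.104 + 56.994 + 47.997 + 32.060 = 234.232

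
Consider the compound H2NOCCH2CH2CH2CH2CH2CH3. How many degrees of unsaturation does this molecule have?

1

Element totals:
  C: 7
  H: 15
  N: 1
  O: 1
Molecular formula: C7H15NO.
DoU = (2C + 2 + N − H − X) / 2 = (2·7 + 2 + 1 − 15 − 0) / 2 = 1.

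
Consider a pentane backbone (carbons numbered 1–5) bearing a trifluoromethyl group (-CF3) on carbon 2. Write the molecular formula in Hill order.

Atom tally by fragment:
  CH3 → C:1 H:3
  CH(CF3) → C:2 H:1 F:3
  CH2 → C:1 H:2
  CH2 → C:1 H:2
  CH3 → C:1 H:3
Element totals:
  C: 6
  H: 11
  F: 3

C6H11F3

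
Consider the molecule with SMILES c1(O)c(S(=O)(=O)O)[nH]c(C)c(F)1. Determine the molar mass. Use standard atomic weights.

Atom tally by fragment:
  pyrrole ring core → C:4 H:5 N:1
  (− 4 ring H displaced by substituents)
  + OH → O:1 H:1
  + SO3H → S:1 O:3 H:1
  + CH3 → C:1 H:3
  + F → F:1
Element totals:
  C: 5
  H: 6
  F: 1
  N: 1
  O: 4
  S: 1
Molecular formula: C5H6FNO4S.
  M = 5(12.011) + 6(1.008) + 18.998 + 14.007 + 4(15.999) + 32.06
    = 60.055 + 6.048 + 18.998 + 14.007 + 63.996 + 32.060 = 195.164

195.16 g/mol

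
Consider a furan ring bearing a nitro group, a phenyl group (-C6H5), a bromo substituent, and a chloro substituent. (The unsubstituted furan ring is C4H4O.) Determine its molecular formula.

Atom tally by fragment:
  furan ring core → C:4 H:4 O:1
  (− 4 ring H displaced by substituents)
  + NO2 → N:1 O:2
  + C6H5 → C:6 H:5
  + Br → Br:1
  + Cl → Cl:1
Element totals:
  C: 10
  H: 5
  Br: 1
  Cl: 1
  N: 1
  O: 3

C10H5BrClNO3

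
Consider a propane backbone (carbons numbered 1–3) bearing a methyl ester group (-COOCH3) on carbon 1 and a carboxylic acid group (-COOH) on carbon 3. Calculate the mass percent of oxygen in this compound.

Atom tally by fragment:
  CH3OOCCH2 → C:3 H:5 O:2
  CH2 → C:1 H:2
  CH2COOH → C:2 H:3 O:2
Element totals:
  C: 6
  H: 10
  O: 4
Molecular formula: C6H10O4.
Molar mass = 146.142 g/mol.
Mass from O: 4 × 15.999 = 63.996 g/mol.
%O = 63.996 / 146.142 × 100 = 43.79%.

43.79%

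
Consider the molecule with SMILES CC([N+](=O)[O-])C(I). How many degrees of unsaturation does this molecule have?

1

Atom tally by fragment:
  CH3 → C:1 H:3
  CH(NO2) → C:1 H:1 N:1 O:2
  CH2I → C:1 H:2 I:1
Element totals:
  C: 3
  H: 6
  I: 1
  N: 1
  O: 2
Molecular formula: C3H6INO2.
DoU = (2C + 2 + N − H − X) / 2 = (2·3 + 2 + 1 − 6 − 1) / 2 = 1.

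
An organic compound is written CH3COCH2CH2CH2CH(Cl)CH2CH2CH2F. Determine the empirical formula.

Element totals:
  C: 9
  H: 16
  Cl: 1
  F: 1
  O: 1
Molecular formula: C9H16ClFO.
gcd of subscripts (9, 1, 1, 16, 1) = 1, so the empirical formula equals the molecular formula.

C9H16ClFO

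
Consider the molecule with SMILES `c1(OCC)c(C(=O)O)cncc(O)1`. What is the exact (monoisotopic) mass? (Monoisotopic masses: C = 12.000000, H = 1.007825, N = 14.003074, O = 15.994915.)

183.0532

Atom tally by fragment:
  pyridine ring core → C:5 H:5 N:1
  (− 3 ring H displaced by substituents)
  + OC2H5 → C:2 H:5 O:1
  + COOH → C:1 H:1 O:2
  + OH → O:1 H:1
Element totals:
  C: 8
  H: 9
  N: 1
  O: 4
Molecular formula: C8H9NO4.
  M = 8(12.0) + 9(1.007825) + 14.003074 + 4(15.994915)
    = 96.000000 + 9.070425 + 14.003074 + 63.979660 = 183.053159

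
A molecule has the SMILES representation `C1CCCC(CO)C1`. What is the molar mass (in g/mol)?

114.19 g/mol

Atom tally by fragment:
  cyclohexane ring core → C:6 H:12
  (− 1 ring H displaced by substituents)
  + CH2OH → C:1 H:3 O:1
Element totals:
  C: 7
  H: 14
  O: 1
Molecular formula: C7H14O.
  M = 7(12.011) + 14(1.008) + 15.999
    = 84.077 + 14.112 + 15.999 = 114.188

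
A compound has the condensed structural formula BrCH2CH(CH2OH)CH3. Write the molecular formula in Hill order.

C4H9BrO

Atom tally by fragment:
  BrCH2 → C:1 H:2 Br:1
  CH(CH2OH) → C:2 H:4 O:1
  CH3 → C:1 H:3
Element totals:
  C: 4
  H: 9
  Br: 1
  O: 1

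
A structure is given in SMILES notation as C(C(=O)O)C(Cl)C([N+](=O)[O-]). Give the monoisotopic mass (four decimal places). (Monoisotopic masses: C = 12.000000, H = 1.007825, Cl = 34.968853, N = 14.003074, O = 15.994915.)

Atom tally by fragment:
  HOOCCH2 → C:2 H:3 O:2
  CH(Cl) → C:1 H:1 Cl:1
  CH2NO2 → C:1 H:2 N:1 O:2
Element totals:
  C: 4
  H: 6
  Cl: 1
  N: 1
  O: 4
Molecular formula: C4H6ClNO4.
  M = 4(12.0) + 6(1.007825) + 34.968853 + 14.003074 + 4(15.994915)
    = 48.000000 + 6.046950 + 34.968853 + 14.003074 + 63.979660 = 166.998537

166.9985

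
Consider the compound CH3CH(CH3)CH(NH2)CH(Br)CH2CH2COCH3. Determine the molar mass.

236.15 g/mol

Atom tally by fragment:
  CH3 → C:1 H:3
  CH(CH3) → C:2 H:4
  CH(NH2) → C:1 H:3 N:1
  CH(Br) → C:1 H:1 Br:1
  CH2 → C:1 H:2
  CH2COCH3 → C:3 H:5 O:1
Element totals:
  C: 9
  H: 18
  Br: 1
  N: 1
  O: 1
Molecular formula: C9H18BrNO.
  M = 9(12.011) + 18(1.008) + 79.904 + 14.007 + 15.999
    = 108.099 + 18.144 + 79.904 + 14.007 + 15.999 = 236.153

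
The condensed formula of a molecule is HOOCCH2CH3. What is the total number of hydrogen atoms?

Element totals:
  C: 3
  H: 6
  O: 2

6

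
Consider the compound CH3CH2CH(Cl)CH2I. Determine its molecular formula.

Atom tally by fragment:
  CH3 → C:1 H:3
  CH2 → C:1 H:2
  CH(Cl) → C:1 H:1 Cl:1
  CH2I → C:1 H:2 I:1
Element totals:
  C: 4
  H: 8
  Cl: 1
  I: 1

C4H8ClI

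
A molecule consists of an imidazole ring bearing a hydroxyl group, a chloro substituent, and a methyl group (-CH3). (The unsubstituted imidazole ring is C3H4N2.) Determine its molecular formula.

Atom tally by fragment:
  imidazole ring core → C:3 H:4 N:2
  (− 3 ring H displaced by substituents)
  + OH → O:1 H:1
  + Cl → Cl:1
  + CH3 → C:1 H:3
Element totals:
  C: 4
  H: 5
  Cl: 1
  N: 2
  O: 1

C4H5ClN2O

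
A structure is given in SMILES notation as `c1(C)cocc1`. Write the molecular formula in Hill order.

Atom tally by fragment:
  furan ring core → C:4 H:4 O:1
  (− 1 ring H displaced by substituents)
  + CH3 → C:1 H:3
Element totals:
  C: 5
  H: 6
  O: 1

C5H6O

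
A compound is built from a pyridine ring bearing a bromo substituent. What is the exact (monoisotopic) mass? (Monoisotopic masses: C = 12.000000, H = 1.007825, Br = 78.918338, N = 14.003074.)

Atom tally by fragment:
  pyridine ring core → C:5 H:5 N:1
  (− 1 ring H displaced by substituents)
  + Br → Br:1
Element totals:
  C: 5
  H: 4
  Br: 1
  N: 1
Molecular formula: C5H4BrN.
  M = 5(12.0) + 4(1.007825) + 78.918338 + 14.003074
    = 60.000000 + 4.031300 + 78.918338 + 14.003074 = 156.952712

156.9527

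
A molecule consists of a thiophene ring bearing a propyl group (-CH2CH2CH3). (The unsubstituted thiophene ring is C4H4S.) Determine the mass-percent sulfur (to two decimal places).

25.40%

Atom tally by fragment:
  thiophene ring core → C:4 H:4 S:1
  (− 1 ring H displaced by substituents)
  + CH2CH2CH3 → C:3 H:7
Element totals:
  C: 7
  H: 10
  S: 1
Molecular formula: C7H10S.
Molar mass = 126.217 g/mol.
Mass from S: 1 × 32.06 = 32.060 g/mol.
%S = 32.060 / 126.217 × 100 = 25.40%.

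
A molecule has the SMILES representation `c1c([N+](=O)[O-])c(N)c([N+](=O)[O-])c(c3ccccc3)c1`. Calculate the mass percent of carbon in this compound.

55.60%

Atom tally by fragment:
  benzene ring core → C:6 H:6
  (− 4 ring H displaced by substituents)
  + NO2 → N:1 O:2
  + NH2 → N:1 H:2
  + NO2 → N:1 O:2
  + C6H5 → C:6 H:5
Element totals:
  C: 12
  H: 9
  N: 3
  O: 4
Molecular formula: C12H9N3O4.
Molar mass = 259.221 g/mol.
Mass from C: 12 × 12.011 = 144.132 g/mol.
%C = 144.132 / 259.221 × 100 = 55.60%.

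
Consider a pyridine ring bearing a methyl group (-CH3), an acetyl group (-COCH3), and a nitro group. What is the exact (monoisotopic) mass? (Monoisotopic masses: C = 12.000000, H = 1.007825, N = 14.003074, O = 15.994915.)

Atom tally by fragment:
  pyridine ring core → C:5 H:5 N:1
  (− 3 ring H displaced by substituents)
  + CH3 → C:1 H:3
  + COCH3 → C:2 H:3 O:1
  + NO2 → N:1 O:2
Element totals:
  C: 8
  H: 8
  N: 2
  O: 3
Molecular formula: C8H8N2O3.
  M = 8(12.0) + 8(1.007825) + 2(14.003074) + 3(15.994915)
    = 96.000000 + 8.062600 + 28.006148 + 47.984745 = 180.053493

180.0535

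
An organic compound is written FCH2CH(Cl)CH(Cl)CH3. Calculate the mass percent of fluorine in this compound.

13.10%

Element totals:
  C: 4
  H: 7
  Cl: 2
  F: 1
Molecular formula: C4H7Cl2F.
Molar mass = 144.998 g/mol.
Mass from F: 1 × 18.998 = 18.998 g/mol.
%F = 18.998 / 144.998 × 100 = 13.10%.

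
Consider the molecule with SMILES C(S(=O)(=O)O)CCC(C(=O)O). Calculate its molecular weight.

Atom tally by fragment:
  HO3SCH2 → C:1 H:3 S:1 O:3
  CH2 → C:1 H:2
  CH2 → C:1 H:2
  CH2COOH → C:2 H:3 O:2
Element totals:
  C: 5
  H: 10
  O: 5
  S: 1
Molecular formula: C5H10O5S.
  M = 5(12.011) + 10(1.008) + 5(15.999) + 32.06
    = 60.055 + 10.080 + 79.995 + 32.060 = 182.190

182.19 g/mol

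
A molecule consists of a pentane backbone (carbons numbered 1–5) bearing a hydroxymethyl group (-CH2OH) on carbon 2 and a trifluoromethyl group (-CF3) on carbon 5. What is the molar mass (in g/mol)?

Atom tally by fragment:
  CH3 → C:1 H:3
  CH(CH2OH) → C:2 H:4 O:1
  CH2 → C:1 H:2
  CH2 → C:1 H:2
  CH2CF3 → C:2 H:2 F:3
Element totals:
  C: 7
  H: 13
  F: 3
  O: 1
Molecular formula: C7H13F3O.
  M = 7(12.011) + 13(1.008) + 3(18.998) + 15.999
    = 84.077 + 13.104 + 56.994 + 15.999 = 170.174

170.17 g/mol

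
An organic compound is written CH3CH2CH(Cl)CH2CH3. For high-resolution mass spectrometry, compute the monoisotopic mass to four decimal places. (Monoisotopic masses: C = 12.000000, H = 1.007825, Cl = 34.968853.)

106.0549

Atom tally by fragment:
  CH3 → C:1 H:3
  CH2 → C:1 H:2
  CH(Cl) → C:1 H:1 Cl:1
  CH2 → C:1 H:2
  CH3 → C:1 H:3
Element totals:
  C: 5
  H: 11
  Cl: 1
Molecular formula: C5H11Cl.
  M = 5(12.0) + 11(1.007825) + 34.968853
    = 60.000000 + 11.086075 + 34.968853 = 106.054928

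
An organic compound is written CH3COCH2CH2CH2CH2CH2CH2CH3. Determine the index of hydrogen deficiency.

Element totals:
  C: 9
  H: 18
  O: 1
Molecular formula: C9H18O.
DoU = (2C + 2 + N − H − X) / 2 = (2·9 + 2 + 0 − 18 − 0) / 2 = 1.

1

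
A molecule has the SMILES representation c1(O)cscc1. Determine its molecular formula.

Atom tally by fragment:
  thiophene ring core → C:4 H:4 S:1
  (− 1 ring H displaced by substituents)
  + OH → O:1 H:1
Element totals:
  C: 4
  H: 4
  O: 1
  S: 1

C4H4OS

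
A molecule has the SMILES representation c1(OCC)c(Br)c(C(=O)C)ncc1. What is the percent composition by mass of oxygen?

Atom tally by fragment:
  pyridine ring core → C:5 H:5 N:1
  (− 3 ring H displaced by substituents)
  + OC2H5 → C:2 H:5 O:1
  + Br → Br:1
  + COCH3 → C:2 H:3 O:1
Element totals:
  C: 9
  H: 10
  Br: 1
  N: 1
  O: 2
Molecular formula: C9H10BrNO2.
Molar mass = 244.088 g/mol.
Mass from O: 2 × 15.999 = 31.998 g/mol.
%O = 31.998 / 244.088 × 100 = 13.11%.

13.11%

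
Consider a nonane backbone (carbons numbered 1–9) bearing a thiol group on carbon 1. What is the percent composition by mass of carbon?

Atom tally by fragment:
  HSCH2 → C:1 H:3 S:1
  CH2 → C:1 H:2
  CH2 → C:1 H:2
  CH2 → C:1 H:2
  CH2 → C:1 H:2
  CH2 → C:1 H:2
  CH2 → C:1 H:2
  CH2 → C:1 H:2
  CH3 → C:1 H:3
Element totals:
  C: 9
  H: 20
  S: 1
Molecular formula: C9H20S.
Molar mass = 160.319 g/mol.
Mass from C: 9 × 12.011 = 108.099 g/mol.
%C = 108.099 / 160.319 × 100 = 67.43%.

67.43%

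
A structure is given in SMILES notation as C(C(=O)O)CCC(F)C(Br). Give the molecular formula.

C6H10BrFO2

Atom tally by fragment:
  HOOCCH2 → C:2 H:3 O:2
  CH2 → C:1 H:2
  CH2 → C:1 H:2
  CH(F) → C:1 H:1 F:1
  CH2Br → C:1 H:2 Br:1
Element totals:
  C: 6
  H: 10
  Br: 1
  F: 1
  O: 2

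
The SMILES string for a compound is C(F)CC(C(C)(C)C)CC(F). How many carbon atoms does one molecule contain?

Atom tally by fragment:
  FCH2 → C:1 H:2 F:1
  CH2 → C:1 H:2
  CH(C(CH3)3) → C:5 H:10
  CH2 → C:1 H:2
  CH2F → C:1 H:2 F:1
Element totals:
  C: 9
  H: 18
  F: 2

9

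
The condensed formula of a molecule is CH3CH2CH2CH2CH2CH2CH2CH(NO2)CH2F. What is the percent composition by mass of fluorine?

9.93%

Element totals:
  C: 9
  H: 18
  F: 1
  N: 1
  O: 2
Molecular formula: C9H18FNO2.
Molar mass = 191.246 g/mol.
Mass from F: 1 × 18.998 = 18.998 g/mol.
%F = 18.998 / 191.246 × 100 = 9.93%.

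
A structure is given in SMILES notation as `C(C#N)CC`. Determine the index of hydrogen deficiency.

2

Atom tally by fragment:
  NCCH2 → C:2 H:2 N:1
  CH2 → C:1 H:2
  CH3 → C:1 H:3
Element totals:
  C: 4
  H: 7
  N: 1
Molecular formula: C4H7N.
DoU = (2C + 2 + N − H − X) / 2 = (2·4 + 2 + 1 − 7 − 0) / 2 = 2.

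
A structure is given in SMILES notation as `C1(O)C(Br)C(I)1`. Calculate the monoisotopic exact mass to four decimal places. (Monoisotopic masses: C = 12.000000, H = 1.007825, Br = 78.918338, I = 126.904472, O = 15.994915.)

261.8490

Atom tally by fragment:
  cyclopropane ring core → C:3 H:6
  (− 3 ring H displaced by substituents)
  + OH → O:1 H:1
  + Br → Br:1
  + I → I:1
Element totals:
  C: 3
  H: 4
  Br: 1
  I: 1
  O: 1
Molecular formula: C3H4BrIO.
  M = 3(12.0) + 4(1.007825) + 78.918338 + 126.904472 + 15.994915
    = 36.000000 + 4.031300 + 78.918338 + 126.904472 + 15.994915 = 261.849025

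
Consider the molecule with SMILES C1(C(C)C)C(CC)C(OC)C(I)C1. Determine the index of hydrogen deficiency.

1

Atom tally by fragment:
  cyclopentane ring core → C:5 H:10
  (− 4 ring H displaced by substituents)
  + CH(CH3)2 → C:3 H:7
  + C2H5 → C:2 H:5
  + OCH3 → C:1 H:3 O:1
  + I → I:1
Element totals:
  C: 11
  H: 21
  I: 1
  O: 1
Molecular formula: C11H21IO.
DoU = (2C + 2 + N − H − X) / 2 = (2·11 + 2 + 0 − 21 − 1) / 2 = 1.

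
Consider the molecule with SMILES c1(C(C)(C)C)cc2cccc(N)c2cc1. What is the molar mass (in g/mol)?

Atom tally by fragment:
  naphthalene ring system core → C:10 H:8
  (− 2 ring H displaced by substituents)
  + C(CH3)3 → C:4 H:9
  + NH2 → N:1 H:2
Element totals:
  C: 14
  H: 17
  N: 1
Molecular formula: C14H17N.
  M = 14(12.011) + 17(1.008) + 14.007
    = 168.154 + 17.136 + 14.007 = 199.297

199.30 g/mol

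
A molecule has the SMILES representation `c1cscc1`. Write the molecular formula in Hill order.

Atom tally by fragment:
  thiophene ring core → C:4 H:4 S:1
Element totals:
  C: 4
  H: 4
  S: 1

C4H4S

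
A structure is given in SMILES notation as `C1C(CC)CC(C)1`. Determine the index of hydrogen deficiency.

Atom tally by fragment:
  cyclobutane ring core → C:4 H:8
  (− 2 ring H displaced by substituents)
  + C2H5 → C:2 H:5
  + CH3 → C:1 H:3
Element totals:
  C: 7
  H: 14
Molecular formula: C7H14.
DoU = (2C + 2 + N − H − X) / 2 = (2·7 + 2 + 0 − 14 − 0) / 2 = 1.

1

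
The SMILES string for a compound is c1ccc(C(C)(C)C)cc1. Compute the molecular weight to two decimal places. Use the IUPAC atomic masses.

Atom tally by fragment:
  benzene ring core → C:6 H:6
  (− 1 ring H displaced by substituents)
  + C(CH3)3 → C:4 H:9
Element totals:
  C: 10
  H: 14
Molecular formula: C10H14.
  M = 10(12.011) + 14(1.008)
    = 120.110 + 14.112 = 134.222

134.22 g/mol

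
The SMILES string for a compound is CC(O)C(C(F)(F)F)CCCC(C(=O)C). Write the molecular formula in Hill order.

C10H17F3O2

Atom tally by fragment:
  CH3 → C:1 H:3
  CH(OH) → C:1 H:2 O:1
  CH(CF3) → C:2 H:1 F:3
  CH2 → C:1 H:2
  CH2 → C:1 H:2
  CH2 → C:1 H:2
  CH2COCH3 → C:3 H:5 O:1
Element totals:
  C: 10
  H: 17
  F: 3
  O: 2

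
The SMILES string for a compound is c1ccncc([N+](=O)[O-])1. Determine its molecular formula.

C5H4N2O2

Atom tally by fragment:
  pyridine ring core → C:5 H:5 N:1
  (− 1 ring H displaced by substituents)
  + NO2 → N:1 O:2
Element totals:
  C: 5
  H: 4
  N: 2
  O: 2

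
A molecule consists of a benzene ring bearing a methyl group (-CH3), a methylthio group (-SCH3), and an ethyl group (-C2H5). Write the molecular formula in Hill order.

Atom tally by fragment:
  benzene ring core → C:6 H:6
  (− 3 ring H displaced by substituents)
  + CH3 → C:1 H:3
  + SCH3 → C:1 H:3 S:1
  + C2H5 → C:2 H:5
Element totals:
  C: 10
  H: 14
  S: 1

C10H14S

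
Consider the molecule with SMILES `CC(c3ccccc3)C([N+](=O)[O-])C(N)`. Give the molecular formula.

C10H14N2O2

Atom tally by fragment:
  CH3 → C:1 H:3
  CH(C6H5) → C:7 H:6
  CH(NO2) → C:1 H:1 N:1 O:2
  CH2NH2 → C:1 H:4 N:1
Element totals:
  C: 10
  H: 14
  N: 2
  O: 2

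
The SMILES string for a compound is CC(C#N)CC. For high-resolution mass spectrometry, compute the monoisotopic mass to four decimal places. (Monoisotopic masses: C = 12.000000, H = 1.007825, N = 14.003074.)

Atom tally by fragment:
  CH3 → C:1 H:3
  CH(CN) → C:2 H:1 N:1
  CH2 → C:1 H:2
  CH3 → C:1 H:3
Element totals:
  C: 5
  H: 9
  N: 1
Molecular formula: C5H9N.
  M = 5(12.0) + 9(1.007825) + 14.003074
    = 60.000000 + 9.070425 + 14.003074 = 83.073499

83.0735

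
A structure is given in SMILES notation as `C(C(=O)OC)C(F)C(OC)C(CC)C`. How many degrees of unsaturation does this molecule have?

Atom tally by fragment:
  CH3OOCCH2 → C:3 H:5 O:2
  CH(F) → C:1 H:1 F:1
  CH(OCH3) → C:2 H:4 O:1
  CH(C2H5) → C:3 H:6
  CH3 → C:1 H:3
Element totals:
  C: 10
  H: 19
  F: 1
  O: 3
Molecular formula: C10H19FO3.
DoU = (2C + 2 + N − H − X) / 2 = (2·10 + 2 + 0 − 19 − 1) / 2 = 1.

1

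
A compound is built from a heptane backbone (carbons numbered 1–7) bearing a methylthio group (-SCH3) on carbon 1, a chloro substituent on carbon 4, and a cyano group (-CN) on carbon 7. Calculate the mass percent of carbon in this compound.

52.54%

Atom tally by fragment:
  CH3SCH2 → C:2 H:5 S:1
  CH2 → C:1 H:2
  CH2 → C:1 H:2
  CH(Cl) → C:1 H:1 Cl:1
  CH2 → C:1 H:2
  CH2 → C:1 H:2
  CH2CN → C:2 H:2 N:1
Element totals:
  C: 9
  H: 16
  Cl: 1
  N: 1
  S: 1
Molecular formula: C9H16ClNS.
Molar mass = 205.744 g/mol.
Mass from C: 9 × 12.011 = 108.099 g/mol.
%C = 108.099 / 205.744 × 100 = 52.54%.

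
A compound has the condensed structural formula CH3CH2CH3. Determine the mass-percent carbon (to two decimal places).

81.71%

Element totals:
  C: 3
  H: 8
Molecular formula: C3H8.
Molar mass = 44.097 g/mol.
Mass from C: 3 × 12.011 = 36.033 g/mol.
%C = 36.033 / 44.097 × 100 = 81.71%.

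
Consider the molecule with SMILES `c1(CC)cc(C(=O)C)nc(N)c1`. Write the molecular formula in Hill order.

Atom tally by fragment:
  pyridine ring core → C:5 H:5 N:1
  (− 3 ring H displaced by substituents)
  + C2H5 → C:2 H:5
  + COCH3 → C:2 H:3 O:1
  + NH2 → N:1 H:2
Element totals:
  C: 9
  H: 12
  N: 2
  O: 1

C9H12N2O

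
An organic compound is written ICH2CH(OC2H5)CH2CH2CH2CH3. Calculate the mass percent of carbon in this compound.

37.52%

Atom tally by fragment:
  ICH2 → C:1 H:2 I:1
  CH(OC2H5) → C:3 H:6 O:1
  CH2 → C:1 H:2
  CH2 → C:1 H:2
  CH2 → C:1 H:2
  CH3 → C:1 H:3
Element totals:
  C: 8
  H: 17
  I: 1
  O: 1
Molecular formula: C8H17IO.
Molar mass = 256.127 g/mol.
Mass from C: 8 × 12.011 = 96.088 g/mol.
%C = 96.088 / 256.127 × 100 = 37.52%.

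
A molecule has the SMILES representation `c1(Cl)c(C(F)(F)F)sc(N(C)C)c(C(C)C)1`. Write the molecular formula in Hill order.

C10H13ClF3NS

Atom tally by fragment:
  thiophene ring core → C:4 H:4 S:1
  (− 4 ring H displaced by substituents)
  + Cl → Cl:1
  + CF3 → C:1 F:3
  + N(CH3)2 → N:1 C:2 H:6
  + CH(CH3)2 → C:3 H:7
Element totals:
  C: 10
  H: 13
  Cl: 1
  F: 3
  N: 1
  S: 1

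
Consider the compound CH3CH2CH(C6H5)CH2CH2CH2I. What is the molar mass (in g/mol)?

288.17 g/mol

Atom tally by fragment:
  CH3 → C:1 H:3
  CH2 → C:1 H:2
  CH(C6H5) → C:7 H:6
  CH2 → C:1 H:2
  CH2 → C:1 H:2
  CH2I → C:1 H:2 I:1
Element totals:
  C: 12
  H: 17
  I: 1
Molecular formula: C12H17I.
  M = 12(12.011) + 17(1.008) + 126.904
    = 144.132 + 17.136 + 126.904 = 288.172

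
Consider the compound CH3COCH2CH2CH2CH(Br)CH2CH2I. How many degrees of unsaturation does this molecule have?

Element totals:
  C: 8
  H: 14
  Br: 1
  I: 1
  O: 1
Molecular formula: C8H14BrIO.
DoU = (2C + 2 + N − H − X) / 2 = (2·8 + 2 + 0 − 14 − 2) / 2 = 1.

1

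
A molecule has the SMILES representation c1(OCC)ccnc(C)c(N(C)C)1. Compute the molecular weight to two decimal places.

180.25 g/mol

Atom tally by fragment:
  pyridine ring core → C:5 H:5 N:1
  (− 3 ring H displaced by substituents)
  + OC2H5 → C:2 H:5 O:1
  + CH3 → C:1 H:3
  + N(CH3)2 → N:1 C:2 H:6
Element totals:
  C: 10
  H: 16
  N: 2
  O: 1
Molecular formula: C10H16N2O.
  M = 10(12.011) + 16(1.008) + 2(14.007) + 15.999
    = 120.110 + 16.128 + 28.014 + 15.999 = 180.251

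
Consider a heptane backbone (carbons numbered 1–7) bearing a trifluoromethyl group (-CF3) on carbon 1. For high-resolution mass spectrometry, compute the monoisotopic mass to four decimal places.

Atom tally by fragment:
  F3CCH2 → C:2 H:2 F:3
  CH2 → C:1 H:2
  CH2 → C:1 H:2
  CH2 → C:1 H:2
  CH2 → C:1 H:2
  CH2 → C:1 H:2
  CH3 → C:1 H:3
Element totals:
  C: 8
  H: 15
  F: 3
Molecular formula: C8H15F3.
  M = 8(12.0) + 15(1.007825) + 3(18.998403)
    = 96.000000 + 15.117375 + 56.995209 = 168.112584

168.1126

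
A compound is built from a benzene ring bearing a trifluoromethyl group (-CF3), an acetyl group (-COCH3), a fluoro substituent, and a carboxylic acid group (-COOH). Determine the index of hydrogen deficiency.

6

Atom tally by fragment:
  benzene ring core → C:6 H:6
  (− 4 ring H displaced by substituents)
  + CF3 → C:1 F:3
  + COCH3 → C:2 H:3 O:1
  + F → F:1
  + COOH → C:1 H:1 O:2
Element totals:
  C: 10
  H: 6
  F: 4
  O: 3
Molecular formula: C10H6F4O3.
DoU = (2C + 2 + N − H − X) / 2 = (2·10 + 2 + 0 − 6 − 4) / 2 = 6.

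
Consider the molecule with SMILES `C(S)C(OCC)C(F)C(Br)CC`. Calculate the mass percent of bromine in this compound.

Atom tally by fragment:
  HSCH2 → C:1 H:3 S:1
  CH(OC2H5) → C:3 H:6 O:1
  CH(F) → C:1 H:1 F:1
  CH(Br) → C:1 H:1 Br:1
  CH2 → C:1 H:2
  CH3 → C:1 H:3
Element totals:
  C: 8
  H: 16
  Br: 1
  F: 1
  O: 1
  S: 1
Molecular formula: C8H16BrFOS.
Molar mass = 259.177 g/mol.
Mass from Br: 1 × 79.904 = 79.904 g/mol.
%Br = 79.904 / 259.177 × 100 = 30.83%.

30.83%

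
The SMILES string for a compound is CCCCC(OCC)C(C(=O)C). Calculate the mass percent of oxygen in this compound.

Atom tally by fragment:
  CH3 → C:1 H:3
  CH2 → C:1 H:2
  CH2 → C:1 H:2
  CH2 → C:1 H:2
  CH(OC2H5) → C:3 H:6 O:1
  CH2COCH3 → C:3 H:5 O:1
Element totals:
  C: 10
  H: 20
  O: 2
Molecular formula: C10H20O2.
Molar mass = 172.268 g/mol.
Mass from O: 2 × 15.999 = 31.998 g/mol.
%O = 31.998 / 172.268 × 100 = 18.57%.

18.57%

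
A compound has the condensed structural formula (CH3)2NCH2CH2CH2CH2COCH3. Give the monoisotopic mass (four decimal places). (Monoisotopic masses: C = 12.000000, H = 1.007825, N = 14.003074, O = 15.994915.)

Element totals:
  C: 8
  H: 17
  N: 1
  O: 1
Molecular formula: C8H17NO.
  M = 8(12.0) + 17(1.007825) + 14.003074 + 15.994915
    = 96.000000 + 17.133025 + 14.003074 + 15.994915 = 143.131014

143.1310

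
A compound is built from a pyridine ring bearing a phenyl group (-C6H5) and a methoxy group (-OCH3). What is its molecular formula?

C12H11NO

Atom tally by fragment:
  pyridine ring core → C:5 H:5 N:1
  (− 2 ring H displaced by substituents)
  + C6H5 → C:6 H:5
  + OCH3 → C:1 H:3 O:1
Element totals:
  C: 12
  H: 11
  N: 1
  O: 1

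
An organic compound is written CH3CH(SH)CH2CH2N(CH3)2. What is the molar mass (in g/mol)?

133.25 g/mol

Element totals:
  C: 6
  H: 15
  N: 1
  S: 1
Molecular formula: C6H15NS.
  M = 6(12.011) + 15(1.008) + 14.007 + 32.06
    = 72.066 + 15.120 + 14.007 + 32.060 = 133.253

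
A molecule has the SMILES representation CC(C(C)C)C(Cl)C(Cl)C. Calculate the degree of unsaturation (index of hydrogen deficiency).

0

Atom tally by fragment:
  CH3 → C:1 H:3
  CH(CH(CH3)2) → C:4 H:8
  CH(Cl) → C:1 H:1 Cl:1
  CH(Cl) → C:1 H:1 Cl:1
  CH3 → C:1 H:3
Element totals:
  C: 8
  H: 16
  Cl: 2
Molecular formula: C8H16Cl2.
DoU = (2C + 2 + N − H − X) / 2 = (2·8 + 2 + 0 − 16 − 2) / 2 = 0.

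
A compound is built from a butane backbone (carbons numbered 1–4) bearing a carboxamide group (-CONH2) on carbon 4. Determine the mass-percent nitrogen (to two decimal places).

13.85%

Atom tally by fragment:
  CH3 → C:1 H:3
  CH2 → C:1 H:2
  CH2 → C:1 H:2
  CH2CONH2 → C:2 H:4 O:1 N:1
Element totals:
  C: 5
  H: 11
  N: 1
  O: 1
Molecular formula: C5H11NO.
Molar mass = 101.149 g/mol.
Mass from N: 1 × 14.007 = 14.007 g/mol.
%N = 14.007 / 101.149 × 100 = 13.85%.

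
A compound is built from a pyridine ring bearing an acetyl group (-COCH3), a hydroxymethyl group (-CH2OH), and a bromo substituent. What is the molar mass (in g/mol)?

Atom tally by fragment:
  pyridine ring core → C:5 H:5 N:1
  (− 3 ring H displaced by substituents)
  + COCH3 → C:2 H:3 O:1
  + CH2OH → C:1 H:3 O:1
  + Br → Br:1
Element totals:
  C: 8
  H: 8
  Br: 1
  N: 1
  O: 2
Molecular formula: C8H8BrNO2.
  M = 8(12.011) + 8(1.008) + 79.904 + 14.007 + 2(15.999)
    = 96.088 + 8.064 + 79.904 + 14.007 + 31.998 = 230.061

230.06 g/mol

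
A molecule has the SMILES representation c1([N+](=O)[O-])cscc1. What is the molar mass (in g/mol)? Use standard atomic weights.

Atom tally by fragment:
  thiophene ring core → C:4 H:4 S:1
  (− 1 ring H displaced by substituents)
  + NO2 → N:1 O:2
Element totals:
  C: 4
  H: 3
  N: 1
  O: 2
  S: 1
Molecular formula: C4H3NO2S.
  M = 4(12.011) + 3(1.008) + 14.007 + 2(15.999) + 32.06
    = 48.044 + 3.024 + 14.007 + 31.998 + 32.060 = 129.133

129.13 g/mol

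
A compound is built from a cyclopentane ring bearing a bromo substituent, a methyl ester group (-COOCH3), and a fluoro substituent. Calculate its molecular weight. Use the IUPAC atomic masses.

Atom tally by fragment:
  cyclopentane ring core → C:5 H:10
  (− 3 ring H displaced by substituents)
  + Br → Br:1
  + COOCH3 → C:2 H:3 O:2
  + F → F:1
Element totals:
  C: 7
  H: 10
  Br: 1
  F: 1
  O: 2
Molecular formula: C7H10BrFO2.
  M = 7(12.011) + 10(1.008) + 79.904 + 18.998 + 2(15.999)
    = 84.077 + 10.080 + 79.904 + 18.998 + 31.998 = 225.057

225.06 g/mol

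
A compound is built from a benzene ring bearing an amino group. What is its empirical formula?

C6H7N

Atom tally by fragment:
  benzene ring core → C:6 H:6
  (− 1 ring H displaced by substituents)
  + NH2 → N:1 H:2
Element totals:
  C: 6
  H: 7
  N: 1
Molecular formula: C6H7N.
gcd of subscripts (6, 7, 1) = 1, so the empirical formula equals the molecular formula.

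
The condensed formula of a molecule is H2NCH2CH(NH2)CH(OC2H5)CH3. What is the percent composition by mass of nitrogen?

21.19%

Atom tally by fragment:
  H2NCH2 → C:1 H:4 N:1
  CH(NH2) → C:1 H:3 N:1
  CH(OC2H5) → C:3 H:6 O:1
  CH3 → C:1 H:3
Element totals:
  C: 6
  H: 16
  N: 2
  O: 1
Molecular formula: C6H16N2O.
Molar mass = 132.207 g/mol.
Mass from N: 2 × 14.007 = 28.014 g/mol.
%N = 28.014 / 132.207 × 100 = 21.19%.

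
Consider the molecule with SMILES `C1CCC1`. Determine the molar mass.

Atom tally by fragment:
  cyclobutane ring core → C:4 H:8
Element totals:
  C: 4
  H: 8
Molecular formula: C4H8.
  M = 4(12.011) + 8(1.008)
    = 48.044 + 8.064 = 56.108

56.11 g/mol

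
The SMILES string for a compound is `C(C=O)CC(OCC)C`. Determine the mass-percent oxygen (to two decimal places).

24.58%

Atom tally by fragment:
  OHCCH2 → C:2 H:3 O:1
  CH2 → C:1 H:2
  CH(OC2H5) → C:3 H:6 O:1
  CH3 → C:1 H:3
Element totals:
  C: 7
  H: 14
  O: 2
Molecular formula: C7H14O2.
Molar mass = 130.187 g/mol.
Mass from O: 2 × 15.999 = 31.998 g/mol.
%O = 31.998 / 130.187 × 100 = 24.58%.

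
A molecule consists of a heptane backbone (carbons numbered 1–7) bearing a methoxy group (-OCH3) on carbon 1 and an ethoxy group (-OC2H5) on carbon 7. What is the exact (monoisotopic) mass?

Atom tally by fragment:
  CH3OCH2 → C:2 H:5 O:1
  CH2 → C:1 H:2
  CH2 → C:1 H:2
  CH2 → C:1 H:2
  CH2 → C:1 H:2
  CH2 → C:1 H:2
  CH2OC2H5 → C:3 H:7 O:1
Element totals:
  C: 10
  H: 22
  O: 2
Molecular formula: C10H22O2.
  M = 10(12.0) + 22(1.007825) + 2(15.994915)
    = 120.000000 + 22.172150 + 31.989830 = 174.161980

174.1620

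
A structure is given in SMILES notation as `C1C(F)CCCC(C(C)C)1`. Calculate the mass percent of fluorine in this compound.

13.17%

Atom tally by fragment:
  cyclohexane ring core → C:6 H:12
  (− 2 ring H displaced by substituents)
  + F → F:1
  + CH(CH3)2 → C:3 H:7
Element totals:
  C: 9
  H: 17
  F: 1
Molecular formula: C9H17F.
Molar mass = 144.233 g/mol.
Mass from F: 1 × 18.998 = 18.998 g/mol.
%F = 18.998 / 144.233 × 100 = 13.17%.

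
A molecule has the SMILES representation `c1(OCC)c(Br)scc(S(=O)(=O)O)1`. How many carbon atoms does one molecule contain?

Atom tally by fragment:
  thiophene ring core → C:4 H:4 S:1
  (− 3 ring H displaced by substituents)
  + OC2H5 → C:2 H:5 O:1
  + Br → Br:1
  + SO3H → S:1 O:3 H:1
Element totals:
  C: 6
  H: 7
  Br: 1
  O: 4
  S: 2

6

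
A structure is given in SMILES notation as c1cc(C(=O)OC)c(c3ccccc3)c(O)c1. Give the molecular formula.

Atom tally by fragment:
  benzene ring core → C:6 H:6
  (− 3 ring H displaced by substituents)
  + COOCH3 → C:2 H:3 O:2
  + C6H5 → C:6 H:5
  + OH → O:1 H:1
Element totals:
  C: 14
  H: 12
  O: 3

C14H12O3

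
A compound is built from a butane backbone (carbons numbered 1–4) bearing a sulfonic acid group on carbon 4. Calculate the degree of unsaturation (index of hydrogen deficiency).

Atom tally by fragment:
  CH3 → C:1 H:3
  CH2 → C:1 H:2
  CH2 → C:1 H:2
  CH2SO3H → C:1 H:3 S:1 O:3
Element totals:
  C: 4
  H: 10
  O: 3
  S: 1
Molecular formula: C4H10O3S.
DoU = (2C + 2 + N − H − X) / 2 = (2·4 + 2 + 0 − 10 − 0) / 2 = 0.

0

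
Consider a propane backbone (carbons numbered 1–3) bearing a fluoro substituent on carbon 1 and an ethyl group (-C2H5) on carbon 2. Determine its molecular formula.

C5H11F

Atom tally by fragment:
  FCH2 → C:1 H:2 F:1
  CH(C2H5) → C:3 H:6
  CH3 → C:1 H:3
Element totals:
  C: 5
  H: 11
  F: 1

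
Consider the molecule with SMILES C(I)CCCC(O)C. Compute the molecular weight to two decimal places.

Atom tally by fragment:
  ICH2 → C:1 H:2 I:1
  CH2 → C:1 H:2
  CH2 → C:1 H:2
  CH2 → C:1 H:2
  CH(OH) → C:1 H:2 O:1
  CH3 → C:1 H:3
Element totals:
  C: 6
  H: 13
  I: 1
  O: 1
Molecular formula: C6H13IO.
  M = 6(12.011) + 13(1.008) + 126.904 + 15.999
    = 72.066 + 13.104 + 126.904 + 15.999 = 228.073

228.07 g/mol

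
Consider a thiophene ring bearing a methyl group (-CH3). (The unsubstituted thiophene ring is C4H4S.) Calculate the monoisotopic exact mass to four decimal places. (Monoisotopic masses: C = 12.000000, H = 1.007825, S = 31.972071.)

Atom tally by fragment:
  thiophene ring core → C:4 H:4 S:1
  (− 1 ring H displaced by substituents)
  + CH3 → C:1 H:3
Element totals:
  C: 5
  H: 6
  S: 1
Molecular formula: C5H6S.
  M = 5(12.0) + 6(1.007825) + 31.972071
    = 60.000000 + 6.046950 + 31.972071 = 98.019021

98.0190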